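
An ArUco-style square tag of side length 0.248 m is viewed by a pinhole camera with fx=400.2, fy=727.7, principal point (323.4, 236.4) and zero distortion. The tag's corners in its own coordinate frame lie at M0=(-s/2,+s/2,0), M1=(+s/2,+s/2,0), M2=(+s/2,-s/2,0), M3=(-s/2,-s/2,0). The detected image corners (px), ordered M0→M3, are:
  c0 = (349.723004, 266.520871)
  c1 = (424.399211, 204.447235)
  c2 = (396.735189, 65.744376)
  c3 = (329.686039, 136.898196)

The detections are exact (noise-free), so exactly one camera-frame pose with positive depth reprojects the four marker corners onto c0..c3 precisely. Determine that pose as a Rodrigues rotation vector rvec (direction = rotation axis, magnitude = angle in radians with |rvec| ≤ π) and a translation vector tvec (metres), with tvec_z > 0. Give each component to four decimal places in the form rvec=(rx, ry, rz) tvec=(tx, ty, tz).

Intrinsics K: fx=400.2, fy=727.7, cx=323.4, cy=236.4
Marker side s = 0.248 m; corners in marker frame (Z=0):
  M0 = (-0.1240, +0.1240, 0)
  M1 = (+0.1240, +0.1240, 0)
  M2 = (+0.1240, -0.1240, 0)
  M3 = (-0.1240, -0.1240, 0)
Detected image corners:
  c0 = (349.723004, 266.520871) px
  c1 = (424.399211, 204.447235) px
  c2 = (396.735189, 65.744376) px
  c3 = (329.686039, 136.898196) px
Planar DLT: solve 8×8 A·h = b for H (H[2,2]=1):
  H  [+128.19810 -14.59964 +372.86386]
  H  [-339.73908 +490.66083 +167.69244]
  H  [-0.41846 -0.29316 +1.00000]
B = K⁻¹H; ‖b₁‖=0.847486, ‖b₂‖=0.847486; λ = 2/(‖b₁‖+‖b₂‖) = 1.179961, sign → tz>0 ⇒ λ=+1.179961
r₁ = λ·B[:,0] = (+0.77699,-0.39048,-0.49377); r₂ = λ·B[:,1] = (+0.23648,+0.90798,-0.34591)
r₃ = r₁×r₂ = (+0.58340,+0.15200,+0.79783); SVD([r₁ r₂ r₃]) → R = UVᵀ:
  R  [+0.77699 +0.23648 +0.58340]
  R  [-0.39048 +0.90798 +0.15200]
  R  [-0.49377 -0.34591 +0.79783]
t = (+0.14584, -0.11141, +1.17996) m
tr R = 2.482804; θ = arccos((tr R − 1)/2) = 0.735639 rad = 42.149°
axis k = ((R−Rᵀ)₃₂, (R−Rᵀ)₁₃, (R−Rᵀ)₂₁) / (2 sinθ) = (-0.370991, +0.802585, -0.467144)
rvec = θ·k = (-0.272915, +0.590413, -0.343649)

rvec=(-0.2729, 0.5904, -0.3436) tvec=(0.1458, -0.1114, 1.1800)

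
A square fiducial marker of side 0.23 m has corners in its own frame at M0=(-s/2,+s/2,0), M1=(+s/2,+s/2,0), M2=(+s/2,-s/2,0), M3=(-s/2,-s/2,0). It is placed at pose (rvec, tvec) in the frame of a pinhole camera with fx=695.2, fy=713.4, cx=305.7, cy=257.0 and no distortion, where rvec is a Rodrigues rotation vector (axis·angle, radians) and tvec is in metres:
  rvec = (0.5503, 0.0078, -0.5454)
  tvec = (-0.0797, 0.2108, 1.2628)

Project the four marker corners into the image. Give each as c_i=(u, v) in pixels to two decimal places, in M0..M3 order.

c0=(242.49, 443.43) c1=(346.21, 386.58) c2=(283.57, 300.35) c3=(171.96, 364.92)

Intrinsics K: fx=695.2, fy=713.4, cx=305.7, cy=257.0
Marker side s = 0.23 m; corners in marker frame (Z=0):
  M0 = (-0.1150, +0.1150, 0)
  M1 = (+0.1150, +0.1150, 0)
  M2 = (+0.1150, -0.1150, 0)
  M3 = (-0.1150, -0.1150, 0)
rvec = (0.5503, 0.0078, -0.5454), |rvec| = θ = 0.77482 rad = 44.394°
Rodrigues: sinθ=0.69959, 1−cosθ=0.28546; R = I + sinθ·[k]× + (1−cosθ)·[k]×²:
    [+0.85853 +0.49448 -0.13567]
    [-0.49040 +0.71457 -0.49889]
    [-0.14975 +0.49484 +0.85598]
t = (-0.0797, 0.2108, 1.2628) m
M0: Pc = R·M0+t = (-0.12157, +0.34937, +1.33693); u = 695.2·(-0.12157)/1.33693 + 305.7 = 242.4860, v = 713.4·(+0.34937)/1.33693 + 257.0 = 443.4289
M1: Pc = R·M1+t = (+0.07590, +0.23658, +1.30249); u = 695.2·(+0.07590)/1.30249 + 305.7 = 346.2099, v = 713.4·(+0.23658)/1.30249 + 257.0 = 386.5799
M2: Pc = R·M2+t = (-0.03783, +0.07223, +1.18867); u = 695.2·(-0.03783)/1.18867 + 305.7 = 283.5725, v = 713.4·(+0.07223)/1.18867 + 257.0 = 300.3487
M3: Pc = R·M3+t = (-0.23530, +0.18502, +1.22311); u = 695.2·(-0.23530)/1.22311 + 305.7 = 171.9606, v = 713.4·(+0.18502)/1.22311 + 257.0 = 364.9159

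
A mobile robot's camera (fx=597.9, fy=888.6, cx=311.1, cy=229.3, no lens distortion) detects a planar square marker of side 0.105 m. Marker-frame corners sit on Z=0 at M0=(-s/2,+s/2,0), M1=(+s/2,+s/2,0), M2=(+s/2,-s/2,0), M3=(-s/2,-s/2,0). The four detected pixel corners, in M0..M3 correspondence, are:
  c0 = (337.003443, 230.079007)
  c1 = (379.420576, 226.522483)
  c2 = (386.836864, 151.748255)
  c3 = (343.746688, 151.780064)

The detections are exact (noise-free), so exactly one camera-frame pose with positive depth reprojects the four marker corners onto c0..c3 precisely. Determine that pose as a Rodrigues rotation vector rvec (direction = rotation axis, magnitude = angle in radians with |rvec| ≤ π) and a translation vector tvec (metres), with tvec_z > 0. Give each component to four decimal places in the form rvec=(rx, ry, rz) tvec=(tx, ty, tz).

Intrinsics K: fx=597.9, fy=888.6, cx=311.1, cy=229.3
Marker side s = 0.105 m; corners in marker frame (Z=0):
  M0 = (-0.0525, +0.0525, 0)
  M1 = (+0.0525, +0.0525, 0)
  M2 = (+0.0525, -0.0525, 0)
  M3 = (-0.0525, -0.0525, 0)
Detected image corners:
  c0 = (337.003443, 230.079007) px
  c1 = (379.420576, 226.522483) px
  c2 = (386.836864, 151.748255) px
  c3 = (343.746688, 151.780064) px
Planar DLT: solve 8×8 A·h = b for H (H[2,2]=1):
  H  [+567.69802 +13.32290 +362.20848]
  H  [+67.05877 +770.98651 +190.46043]
  H  [+0.44383 +0.22342 +1.00000]
B = K⁻¹H; ‖b₁‖=0.845476, ‖b₂‖=0.845476; λ = 2/(‖b₁‖+‖b₂‖) = 1.182766, sign → tz>0 ⇒ λ=+1.182766
r₁ = λ·B[:,0] = (+0.84988,-0.04620,+0.52495); r₂ = λ·B[:,1] = (-0.11114,+0.95803,+0.26426)
r₃ = r₁×r₂ = (-0.51513,-0.28293,+0.80907); SVD([r₁ r₂ r₃]) → R = UVᵀ:
  R  [+0.84988 -0.11114 -0.51513]
  R  [-0.04620 +0.95803 -0.28293]
  R  [+0.52495 +0.26426 +0.80907]
t = (+0.10110, -0.05170, +1.18277) m
tr R = 2.616972; θ = arccos((tr R − 1)/2) = 0.629221 rad = 36.052°
axis k = ((R−Rᵀ)₃₂, (R−Rᵀ)₁₃, (R−Rᵀ)₂₁) / (2 sinθ) = (+0.464890, -0.883648, +0.055173)
rvec = θ·k = (+0.292519, -0.556010, +0.034716)

rvec=(0.2925, -0.5560, 0.0347) tvec=(0.1011, -0.0517, 1.1828)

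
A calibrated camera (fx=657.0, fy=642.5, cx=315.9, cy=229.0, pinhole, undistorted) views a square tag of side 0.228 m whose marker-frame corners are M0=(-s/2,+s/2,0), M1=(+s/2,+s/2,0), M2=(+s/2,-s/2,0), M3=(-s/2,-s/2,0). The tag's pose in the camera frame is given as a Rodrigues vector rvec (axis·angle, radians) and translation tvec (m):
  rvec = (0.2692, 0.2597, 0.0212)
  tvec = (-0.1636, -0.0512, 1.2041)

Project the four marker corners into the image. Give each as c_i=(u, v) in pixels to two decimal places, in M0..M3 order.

Intrinsics K: fx=657.0, fy=642.5, cx=315.9, cy=229.0
Marker side s = 0.228 m; corners in marker frame (Z=0):
  M0 = (-0.1140, +0.1140, 0)
  M1 = (+0.1140, +0.1140, 0)
  M2 = (+0.1140, -0.1140, 0)
  M3 = (-0.1140, -0.1140, 0)
rvec = (0.2692, 0.2597, 0.0212), |rvec| = θ = 0.37465 rad = 21.466°
Rodrigues: sinθ=0.36595, 1−cosθ=0.06936; R = I + sinθ·[k]× + (1−cosθ)·[k]×²:
    [+0.96645 +0.01384 +0.25649]
    [+0.05526 +0.96397 -0.26023]
    [-0.25085 +0.26567 +0.93086]
t = (-0.1636, -0.0512, 1.2041) m
M0: Pc = R·M0+t = (-0.27220, +0.05239, +1.26298); u = 657.0·(-0.27220)/1.26298 + 315.9 = 174.3038, v = 642.5·(+0.05239)/1.26298 + 229.0 = 255.6531
M1: Pc = R·M1+t = (-0.05185, +0.06499, +1.20579); u = 657.0·(-0.05185)/1.20579 + 315.9 = 287.6501, v = 642.5·(+0.06499)/1.20579 + 229.0 = 263.6303
M2: Pc = R·M2+t = (-0.05500, -0.15479, +1.14522); u = 657.0·(-0.05500)/1.14522 + 315.9 = 284.3455, v = 642.5·(-0.15479)/1.14522 + 229.0 = 142.1567
M3: Pc = R·M3+t = (-0.27535, -0.16739, +1.20241); u = 657.0·(-0.27535)/1.20241 + 315.9 = 165.4464, v = 642.5·(-0.16739)/1.20241 + 229.0 = 139.5556

c0=(174.30, 255.65) c1=(287.65, 263.63) c2=(284.35, 142.16) c3=(165.45, 139.56)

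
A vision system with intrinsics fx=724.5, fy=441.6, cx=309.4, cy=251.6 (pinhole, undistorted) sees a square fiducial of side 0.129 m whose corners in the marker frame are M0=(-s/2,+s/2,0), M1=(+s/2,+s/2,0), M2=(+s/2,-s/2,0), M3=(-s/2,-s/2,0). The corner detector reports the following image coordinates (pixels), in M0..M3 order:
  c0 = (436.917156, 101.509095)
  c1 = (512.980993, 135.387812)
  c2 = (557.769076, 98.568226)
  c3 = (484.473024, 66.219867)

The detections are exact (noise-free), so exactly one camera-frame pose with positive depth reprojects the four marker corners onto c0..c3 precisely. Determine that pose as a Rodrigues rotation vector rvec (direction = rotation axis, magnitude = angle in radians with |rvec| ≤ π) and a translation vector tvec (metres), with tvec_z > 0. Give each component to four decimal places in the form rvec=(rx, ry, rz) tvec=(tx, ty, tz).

rvec=(-0.3247, -0.0641, 0.6480) tvec=(0.2639, -0.3473, 1.0118)

Intrinsics K: fx=724.5, fy=441.6, cx=309.4, cy=251.6
Marker side s = 0.129 m; corners in marker frame (Z=0):
  M0 = (-0.0645, +0.0645, 0)
  M1 = (+0.0645, +0.0645, 0)
  M2 = (+0.0645, -0.0645, 0)
  M3 = (-0.0645, -0.0645, 0)
Detected image corners:
  c0 = (436.917156, 101.509095) px
  c1 = (512.980993, 135.387812) px
  c2 = (557.769076, 98.568226) px
  c3 = (484.473024, 66.219867) px
Planar DLT: solve 8×8 A·h = b for H (H[2,2]=1):
  H  [+557.99605 -513.83664 +498.40103]
  H  [+252.40016 +248.04365 +100.01292]
  H  [-0.04157 -0.31300 +1.00000]
B = K⁻¹H; ‖b₁‖=0.988371, ‖b₂‖=0.988371; λ = 2/(‖b₁‖+‖b₂‖) = 1.011766, sign → tz>0 ⇒ λ=+1.011766
r₁ = λ·B[:,0] = (+0.79720,+0.60224,-0.04206); r₂ = λ·B[:,1] = (-0.58233,+0.74873,-0.31668)
r₃ = r₁×r₂ = (-0.15923,+0.27695,+0.94760); SVD([r₁ r₂ r₃]) → R = UVᵀ:
  R  [+0.79720 -0.58233 -0.15923]
  R  [+0.60224 +0.74873 +0.27695]
  R  [-0.04206 -0.31668 +0.94760]
t = (+0.26394, -0.34731, +1.01177) m
tr R = 2.493533; θ = arccos((tr R − 1)/2) = 0.727609 rad = 41.689°
axis k = ((R−Rᵀ)₃₂, (R−Rᵀ)₁₃, (R−Rᵀ)₂₁) / (2 sinθ) = (-0.446285, -0.088092, +0.890545)
rvec = θ·k = (-0.324721, -0.064096, +0.647969)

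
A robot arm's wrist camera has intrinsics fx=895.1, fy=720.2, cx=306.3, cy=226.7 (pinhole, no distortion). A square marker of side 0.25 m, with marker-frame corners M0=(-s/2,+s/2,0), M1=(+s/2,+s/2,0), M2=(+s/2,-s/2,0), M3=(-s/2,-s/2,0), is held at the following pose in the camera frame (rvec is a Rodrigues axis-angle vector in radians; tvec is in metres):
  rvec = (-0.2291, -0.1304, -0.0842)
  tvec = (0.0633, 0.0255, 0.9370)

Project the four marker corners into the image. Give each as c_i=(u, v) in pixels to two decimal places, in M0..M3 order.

Intrinsics K: fx=895.1, fy=720.2, cx=306.3, cy=226.7
Marker side s = 0.25 m; corners in marker frame (Z=0):
  M0 = (-0.1250, +0.1250, 0)
  M1 = (+0.1250, +0.1250, 0)
  M2 = (+0.1250, -0.1250, 0)
  M3 = (-0.1250, -0.1250, 0)
rvec = (-0.2291, -0.1304, -0.0842), |rvec| = θ = 0.27673 rad = 15.856°
Rodrigues: sinθ=0.27321, 1−cosθ=0.03805; R = I + sinθ·[k]× + (1−cosθ)·[k]×²:
    [+0.98803 +0.09797 -0.11916]
    [-0.06829 +0.97040 +0.23164]
    [+0.13833 -0.22073 +0.96548]
t = (0.0633, 0.0255, 0.9370) m
M0: Pc = R·M0+t = (-0.04796, +0.15534, +0.89212); u = 895.1·(-0.04796)/0.89212 + 306.3 = 258.1824, v = 720.2·(+0.15534)/0.89212 + 226.7 = 352.1016
M1: Pc = R·M1+t = (+0.19905, +0.13826, +0.92670); u = 895.1·(+0.19905)/0.92670 + 306.3 = 498.5628, v = 720.2·(+0.13826)/0.92670 + 226.7 = 334.1544
M2: Pc = R·M2+t = (+0.17456, -0.10434, +0.98188); u = 895.1·(+0.17456)/0.98188 + 306.3 = 465.4293, v = 720.2·(-0.10434)/0.98188 + 226.7 = 150.1706
M3: Pc = R·M3+t = (-0.07245, -0.08726, +0.94730); u = 895.1·(-0.07245)/0.94730 + 306.3 = 237.8422, v = 720.2·(-0.08726)/0.94730 + 226.7 = 160.3560

c0=(258.18, 352.10) c1=(498.56, 334.15) c2=(465.43, 150.17) c3=(237.84, 160.36)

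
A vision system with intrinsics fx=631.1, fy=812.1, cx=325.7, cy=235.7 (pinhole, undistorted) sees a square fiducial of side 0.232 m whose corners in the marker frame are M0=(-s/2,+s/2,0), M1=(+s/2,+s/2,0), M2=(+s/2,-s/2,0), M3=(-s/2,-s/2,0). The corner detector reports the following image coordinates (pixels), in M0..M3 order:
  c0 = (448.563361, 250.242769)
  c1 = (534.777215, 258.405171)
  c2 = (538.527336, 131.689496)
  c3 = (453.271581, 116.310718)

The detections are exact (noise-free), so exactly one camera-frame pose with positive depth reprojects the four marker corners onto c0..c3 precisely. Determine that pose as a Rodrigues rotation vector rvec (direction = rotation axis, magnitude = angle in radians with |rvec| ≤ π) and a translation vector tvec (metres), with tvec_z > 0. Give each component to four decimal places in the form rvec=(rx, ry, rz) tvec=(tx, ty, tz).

rvec=(-0.0417, -0.3572, 0.0641) tvec=(0.3858, -0.0826, 1.4383)

Intrinsics K: fx=631.1, fy=812.1, cx=325.7, cy=235.7
Marker side s = 0.232 m; corners in marker frame (Z=0):
  M0 = (-0.1160, +0.1160, 0)
  M1 = (+0.1160, +0.1160, 0)
  M2 = (+0.1160, -0.1160, 0)
  M3 = (-0.1160, -0.1160, 0)
Detected image corners:
  c0 = (448.563361, 250.242769) px
  c1 = (534.777215, 258.405171) px
  c2 = (538.527336, 131.689496) px
  c3 = (453.271581, 116.310718) px
Planar DLT: solve 8×8 A·h = b for H (H[2,2]=1):
  H  [+489.00802 -36.06294 +494.99687]
  H  [+96.56800 +554.45023 +189.05333]
  H  [+0.24195 -0.03623 +1.00000]
B = K⁻¹H; ‖b₁‖=0.695263, ‖b₂‖=0.695263; λ = 2/(‖b₁‖+‖b₂‖) = 1.438305, sign → tz>0 ⇒ λ=+1.438305
r₁ = λ·B[:,0] = (+0.93488,+0.07003,+0.34799); r₂ = λ·B[:,1] = (-0.05529,+0.99711,-0.05212)
r₃ = r₁×r₂ = (-0.35064,+0.02948,+0.93605); SVD([r₁ r₂ r₃]) → R = UVᵀ:
  R  [+0.93488 -0.05529 -0.35064]
  R  [+0.07003 +0.99711 +0.02948]
  R  [+0.34799 -0.05212 +0.93605]
t = (+0.38584, -0.08262, +1.43831) m
tr R = 2.868033; θ = arccos((tr R − 1)/2) = 0.365300 rad = 20.930°
axis k = ((R−Rᵀ)₃₂, (R−Rᵀ)₁₃, (R−Rᵀ)₂₁) / (2 sinθ) = (-0.114205, -0.977849, +0.175411)
rvec = θ·k = (-0.041719, -0.357208, +0.064078)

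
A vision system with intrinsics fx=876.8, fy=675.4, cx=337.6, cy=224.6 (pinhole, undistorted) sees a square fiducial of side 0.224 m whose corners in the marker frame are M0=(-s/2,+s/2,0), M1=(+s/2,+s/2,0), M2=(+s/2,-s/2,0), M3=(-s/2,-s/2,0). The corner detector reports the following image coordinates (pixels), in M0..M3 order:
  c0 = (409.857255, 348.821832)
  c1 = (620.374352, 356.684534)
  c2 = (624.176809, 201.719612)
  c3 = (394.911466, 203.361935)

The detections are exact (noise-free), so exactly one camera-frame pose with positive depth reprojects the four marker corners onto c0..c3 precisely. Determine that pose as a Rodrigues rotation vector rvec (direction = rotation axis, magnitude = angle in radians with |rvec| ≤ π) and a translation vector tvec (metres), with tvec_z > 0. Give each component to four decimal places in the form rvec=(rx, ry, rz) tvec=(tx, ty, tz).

Intrinsics K: fx=876.8, fy=675.4, cx=337.6, cy=224.6
Marker side s = 0.224 m; corners in marker frame (Z=0):
  M0 = (-0.1120, +0.1120, 0)
  M1 = (+0.1120, +0.1120, 0)
  M2 = (+0.1120, -0.1120, 0)
  M3 = (-0.1120, -0.1120, 0)
Detected image corners:
  c0 = (409.857255, 348.821832) px
  c1 = (620.374352, 356.684534) px
  c2 = (624.176809, 201.719612) px
  c3 = (394.911466, 203.361935) px
Planar DLT: solve 8×8 A·h = b for H (H[2,2]=1):
  H  [+830.99601 +225.01555 +508.87358]
  H  [-65.85557 +777.62579 +280.86013]
  H  [-0.29052 +0.38799 +1.00000]
B = K⁻¹H; ‖b₁‖=1.098727, ‖b₂‖=1.098727; λ = 2/(‖b₁‖+‖b₂‖) = 0.910144, sign → tz>0 ⇒ λ=+0.910144
r₁ = λ·B[:,0] = (+0.96441,-0.00081,-0.26442); r₂ = λ·B[:,1] = (+0.09761,+0.93047,+0.35313)
r₃ = r₁×r₂ = (+0.24574,-0.36637,+0.89743); SVD([r₁ r₂ r₃]) → R = UVᵀ:
  R  [+0.96441 +0.09761 +0.24574]
  R  [-0.00081 +0.93047 -0.36637]
  R  [-0.26442 +0.35313 +0.89743]
t = (+0.17779, +0.07581, +0.91014) m
tr R = 2.792309; θ = arccos((tr R − 1)/2) = 0.459770 rad = 26.343°
axis k = ((R−Rᵀ)₃₂, (R−Rᵀ)₁₃, (R−Rᵀ)₂₁) / (2 sinθ) = (+0.810718, +0.574838, -0.110897)
rvec = θ·k = (+0.372744, +0.264293, -0.050987)

rvec=(0.3727, 0.2643, -0.0510) tvec=(0.1778, 0.0758, 0.9101)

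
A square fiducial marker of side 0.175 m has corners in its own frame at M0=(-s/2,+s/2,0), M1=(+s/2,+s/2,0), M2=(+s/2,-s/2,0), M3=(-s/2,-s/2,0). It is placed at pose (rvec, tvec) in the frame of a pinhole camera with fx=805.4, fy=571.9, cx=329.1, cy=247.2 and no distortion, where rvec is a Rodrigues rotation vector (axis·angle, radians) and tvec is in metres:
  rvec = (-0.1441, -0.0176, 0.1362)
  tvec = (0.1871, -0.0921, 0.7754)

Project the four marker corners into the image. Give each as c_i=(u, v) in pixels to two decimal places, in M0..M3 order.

c0=(422.83, 233.49) c1=(605.55, 251.42) c2=(620.65, 126.88) c3=(443.82, 109.31)

Intrinsics K: fx=805.4, fy=571.9, cx=329.1, cy=247.2
Marker side s = 0.175 m; corners in marker frame (Z=0):
  M0 = (-0.0875, +0.0875, 0)
  M1 = (+0.0875, +0.0875, 0)
  M2 = (+0.0875, -0.0875, 0)
  M3 = (-0.0875, -0.0875, 0)
rvec = (-0.1441, -0.0176, 0.1362), |rvec| = θ = 0.19906 rad = 11.405°
Rodrigues: sinθ=0.19775, 1−cosθ=0.01975; R = I + sinθ·[k]× + (1−cosθ)·[k]×²:
    [+0.99060 -0.13404 -0.02726]
    [+0.13657 +0.98041 +0.14196]
    [+0.00770 -0.14434 +0.98950]
t = (0.1871, -0.0921, 0.7754) m
M0: Pc = R·M0+t = (+0.08869, -0.01826, +0.76210); u = 805.4·(+0.08869)/0.76210 + 329.1 = 422.8339, v = 571.9·(-0.01826)/0.76210 + 247.2 = 233.4942
M1: Pc = R·M1+t = (+0.26205, +0.00564, +0.76344); u = 805.4·(+0.26205)/0.76344 + 329.1 = 605.5505, v = 571.9·(+0.00564)/0.76344 + 247.2 = 251.4213
M2: Pc = R·M2+t = (+0.28551, -0.16594, +0.78870); u = 805.4·(+0.28551)/0.78870 + 329.1 = 620.6497, v = 571.9·(-0.16594)/0.78870 + 247.2 = 126.8775
M3: Pc = R·M3+t = (+0.11215, -0.18984, +0.78736); u = 805.4·(+0.11215)/0.78736 + 329.1 = 443.8209, v = 571.9·(-0.18984)/0.78736 + 247.2 = 109.3123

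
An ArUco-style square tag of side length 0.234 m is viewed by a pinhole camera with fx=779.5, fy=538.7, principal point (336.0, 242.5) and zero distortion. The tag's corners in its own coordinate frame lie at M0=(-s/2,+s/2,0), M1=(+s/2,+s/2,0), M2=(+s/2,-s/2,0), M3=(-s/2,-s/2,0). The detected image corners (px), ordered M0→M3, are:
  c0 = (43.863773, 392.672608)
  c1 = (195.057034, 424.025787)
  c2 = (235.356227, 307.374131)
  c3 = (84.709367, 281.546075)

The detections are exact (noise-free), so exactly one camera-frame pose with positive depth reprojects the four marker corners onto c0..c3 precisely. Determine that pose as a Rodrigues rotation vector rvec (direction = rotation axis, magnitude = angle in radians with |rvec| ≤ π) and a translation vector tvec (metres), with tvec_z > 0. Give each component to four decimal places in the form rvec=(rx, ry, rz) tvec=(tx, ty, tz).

rvec=(-0.0962, 0.2010, 0.2186) tvec=(-0.2772, 0.2193, 1.0924)

Intrinsics K: fx=779.5, fy=538.7, cx=336.0, cy=242.5
Marker side s = 0.234 m; corners in marker frame (Z=0):
  M0 = (-0.1170, +0.1170, 0)
  M1 = (+0.1170, +0.1170, 0)
  M2 = (+0.1170, -0.1170, 0)
  M3 = (-0.1170, -0.1170, 0)
Detected image corners:
  c0 = (43.863773, 392.672608) px
  c1 = (195.057034, 424.025787) px
  c2 = (235.356227, 307.374131) px
  c3 = (84.709367, 281.546075) px
Planar DLT: solve 8×8 A·h = b for H (H[2,2]=1):
  H  [+618.31611 -182.73416 +138.22237]
  H  [+55.12080 +463.00176 +350.64148]
  H  [-0.19058 -0.06671 +1.00000]
B = K⁻¹H; ‖b₁‖=0.915409, ‖b₂‖=0.915409; λ = 2/(‖b₁‖+‖b₂‖) = 1.092407, sign → tz>0 ⇒ λ=+1.092407
r₁ = λ·B[:,0] = (+0.95626,+0.20549,-0.20819); r₂ = λ·B[:,1] = (-0.22468,+0.97170,-0.07287)
r₃ = r₁×r₂ = (+0.18732,+0.11646,+0.97537); SVD([r₁ r₂ r₃]) → R = UVᵀ:
  R  [+0.95626 -0.22468 +0.18732]
  R  [+0.20549 +0.97170 +0.11646]
  R  [-0.20819 -0.07287 +0.97537]
t = (-0.27717, +0.21930, +1.09241) m
tr R = 2.903334; θ = arccos((tr R − 1)/2) = 0.312177 rad = 17.886°
axis k = ((R−Rᵀ)₃₂, (R−Rᵀ)₁₃, (R−Rᵀ)₂₁) / (2 sinθ) = (-0.308217, +0.643874, +0.700306)
rvec = θ·k = (-0.096218, +0.201003, +0.218619)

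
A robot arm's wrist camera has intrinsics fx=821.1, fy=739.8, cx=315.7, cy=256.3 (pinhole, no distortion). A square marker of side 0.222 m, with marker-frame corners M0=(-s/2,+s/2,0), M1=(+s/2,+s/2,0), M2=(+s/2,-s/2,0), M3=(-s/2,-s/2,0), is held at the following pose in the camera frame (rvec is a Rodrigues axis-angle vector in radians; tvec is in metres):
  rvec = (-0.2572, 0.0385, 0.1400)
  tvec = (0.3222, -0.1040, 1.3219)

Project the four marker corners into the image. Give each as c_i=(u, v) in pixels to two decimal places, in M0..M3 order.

Intrinsics K: fx=821.1, fy=739.8, cx=315.7, cy=256.3
Marker side s = 0.222 m; corners in marker frame (Z=0):
  M0 = (-0.1110, +0.1110, 0)
  M1 = (+0.1110, +0.1110, 0)
  M2 = (+0.1110, -0.1110, 0)
  M3 = (-0.1110, -0.1110, 0)
rvec = (-0.2572, 0.0385, 0.1400), |rvec| = θ = 0.29535 rad = 16.923°
Rodrigues: sinθ=0.29108, 1−cosθ=0.04330; R = I + sinθ·[k]× + (1−cosθ)·[k]×²:
    [+0.98954 -0.14289 +0.02007]
    [+0.13306 +0.95743 +0.25615]
    [-0.05582 -0.25080 +0.96643]
t = (0.3222, -0.1040, 1.3219) m
M0: Pc = R·M0+t = (+0.19650, -0.01249, +1.30026); u = 821.1·(+0.19650)/1.30026 + 315.7 = 439.7885, v = 739.8·(-0.01249)/1.30026 + 256.3 = 249.1912
M1: Pc = R·M1+t = (+0.41618, +0.01704, +1.28787); u = 821.1·(+0.41618)/1.28787 + 315.7 = 581.0411, v = 739.8·(+0.01704)/1.28787 + 256.3 = 266.0912
M2: Pc = R·M2+t = (+0.44790, -0.19551, +1.34354); u = 821.1·(+0.44790)/1.34354 + 315.7 = 589.4313, v = 739.8·(-0.19551)/1.34354 + 256.3 = 148.6479
M3: Pc = R·M3+t = (+0.22822, -0.22504, +1.35593); u = 821.1·(+0.22822)/1.35593 + 315.7 = 453.9023, v = 739.8·(-0.22504)/1.35593 + 256.3 = 133.5152

c0=(439.79, 249.19) c1=(581.04, 266.09) c2=(589.43, 148.65) c3=(453.90, 133.52)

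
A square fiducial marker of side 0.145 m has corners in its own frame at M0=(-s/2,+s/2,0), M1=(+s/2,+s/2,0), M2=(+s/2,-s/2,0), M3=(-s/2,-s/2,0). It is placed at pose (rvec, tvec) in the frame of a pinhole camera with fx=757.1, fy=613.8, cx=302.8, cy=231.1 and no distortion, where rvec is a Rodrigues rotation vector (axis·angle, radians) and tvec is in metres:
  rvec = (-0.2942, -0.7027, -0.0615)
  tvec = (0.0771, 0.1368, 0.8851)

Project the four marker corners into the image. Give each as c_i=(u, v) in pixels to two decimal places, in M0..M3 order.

c0=(333.20, 383.02) c1=(421.74, 371.64) c2=(399.46, 276.68) c3=(312.18, 277.21)

Intrinsics K: fx=757.1, fy=613.8, cx=302.8, cy=231.1
Marker side s = 0.145 m; corners in marker frame (Z=0):
  M0 = (-0.0725, +0.0725, 0)
  M1 = (+0.0725, +0.0725, 0)
  M2 = (+0.0725, -0.0725, 0)
  M3 = (-0.0725, -0.0725, 0)
rvec = (-0.2942, -0.7027, -0.0615), |rvec| = θ = 0.76428 rad = 43.790°
Rodrigues: sinθ=0.69202, 1−cosθ=0.27812; R = I + sinθ·[k]× + (1−cosθ)·[k]×²:
    [+0.76309 +0.15412 -0.62765]
    [+0.04275 +0.95699 +0.28696]
    [+0.64487 -0.24581 +0.72368]
t = (0.0771, 0.1368, 0.8851) m
M0: Pc = R·M0+t = (+0.03295, +0.20308, +0.82053); u = 757.1·(+0.03295)/0.82053 + 302.8 = 333.2024, v = 613.8·(+0.20308)/0.82053 + 231.1 = 383.0173
M1: Pc = R·M1+t = (+0.14360, +0.20928, +0.91403); u = 757.1·(+0.14360)/0.91403 + 302.8 = 421.7431, v = 613.8·(+0.20928)/0.91403 + 231.1 = 371.6383
M2: Pc = R·M2+t = (+0.12125, +0.07052, +0.94967); u = 757.1·(+0.12125)/0.94967 + 302.8 = 399.4635, v = 613.8·(+0.07052)/0.94967 + 231.1 = 276.6774
M3: Pc = R·M3+t = (+0.01060, +0.06432, +0.85617); u = 757.1·(+0.01060)/0.85617 + 302.8 = 312.1755, v = 613.8·(+0.06432)/0.85617 + 231.1 = 277.2114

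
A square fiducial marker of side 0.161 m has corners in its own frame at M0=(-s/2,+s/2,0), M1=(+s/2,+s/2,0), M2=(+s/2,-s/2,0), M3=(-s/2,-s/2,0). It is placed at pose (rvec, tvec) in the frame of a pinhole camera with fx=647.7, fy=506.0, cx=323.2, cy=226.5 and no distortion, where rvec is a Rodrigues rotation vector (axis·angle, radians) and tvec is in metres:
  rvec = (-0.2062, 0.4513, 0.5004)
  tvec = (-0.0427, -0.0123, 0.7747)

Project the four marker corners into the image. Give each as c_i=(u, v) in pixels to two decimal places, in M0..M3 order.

Intrinsics K: fx=647.7, fy=506.0, cx=323.2, cy=226.5
Marker side s = 0.161 m; corners in marker frame (Z=0):
  M0 = (-0.0805, +0.0805, 0)
  M1 = (+0.0805, +0.0805, 0)
  M2 = (+0.0805, -0.0805, 0)
  M3 = (-0.0805, -0.0805, 0)
rvec = (-0.2062, 0.4513, 0.5004), |rvec| = θ = 0.70469 rad = 40.376°
Rodrigues: sinθ=0.64780, 1−cosθ=0.23819; R = I + sinθ·[k]× + (1−cosθ)·[k]×²:
    [+0.78221 -0.50464 +0.36537]
    [+0.41537 +0.85950 +0.29787]
    [-0.46436 -0.08123 +0.88192]
t = (-0.0427, -0.0123, 0.7747) m
M0: Pc = R·M0+t = (-0.14629, +0.02345, +0.80554); u = 647.7·(-0.14629)/0.80554 + 323.2 = 205.5742, v = 506.0·(+0.02345)/0.80554 + 226.5 = 241.2320
M1: Pc = R·M1+t = (-0.02036, +0.09033, +0.73078); u = 647.7·(-0.02036)/0.73078 + 323.2 = 305.1585, v = 506.0·(+0.09033)/0.73078 + 226.5 = 289.0433
M2: Pc = R·M2+t = (+0.06089, -0.04805, +0.74386); u = 647.7·(+0.06089)/0.74386 + 323.2 = 376.2194, v = 506.0·(-0.04805)/0.74386 + 226.5 = 193.8126
M3: Pc = R·M3+t = (-0.06504, -0.11493, +0.81862); u = 647.7·(-0.06504)/0.81862 + 323.2 = 271.7363, v = 506.0·(-0.11493)/0.81862 + 226.5 = 155.4622

c0=(205.57, 241.23) c1=(305.16, 289.04) c2=(376.22, 193.81) c3=(271.74, 155.46)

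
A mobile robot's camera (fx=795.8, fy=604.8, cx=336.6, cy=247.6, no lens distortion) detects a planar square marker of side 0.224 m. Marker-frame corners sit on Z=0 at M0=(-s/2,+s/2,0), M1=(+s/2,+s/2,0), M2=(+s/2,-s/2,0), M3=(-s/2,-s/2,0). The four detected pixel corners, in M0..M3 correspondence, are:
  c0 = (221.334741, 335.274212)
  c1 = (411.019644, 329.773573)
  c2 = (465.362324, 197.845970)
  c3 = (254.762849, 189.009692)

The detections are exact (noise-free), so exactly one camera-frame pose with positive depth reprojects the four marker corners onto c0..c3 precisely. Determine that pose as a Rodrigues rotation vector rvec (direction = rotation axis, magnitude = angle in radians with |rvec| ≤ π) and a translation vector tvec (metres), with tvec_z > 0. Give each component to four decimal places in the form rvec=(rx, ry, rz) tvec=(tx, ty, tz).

rvec=(0.5266, -0.3708, 0.1195) tvec=(0.0054, 0.0271, 0.8276)

Intrinsics K: fx=795.8, fy=604.8, cx=336.6, cy=247.6
Marker side s = 0.224 m; corners in marker frame (Z=0):
  M0 = (-0.1120, +0.1120, 0)
  M1 = (+0.1120, +0.1120, 0)
  M2 = (+0.1120, -0.1120, 0)
  M3 = (-0.1120, -0.1120, 0)
Detected image corners:
  c0 = (221.334741, 335.274212) px
  c1 = (411.019644, 329.773573) px
  c2 = (465.362324, 197.845970) px
  c3 = (254.762849, 189.009692) px
Planar DLT: solve 8×8 A·h = b for H (H[2,2]=1):
  H  [+1043.82211 -6.93869 +341.81031]
  H  [+124.63931 +768.16283 +267.42637]
  H  [+0.45336 +0.56592 +1.00000]
B = K⁻¹H; ‖b₁‖=1.208364, ‖b₂‖=1.208364; λ = 2/(‖b₁‖+‖b₂‖) = 0.827565, sign → tz>0 ⇒ λ=+0.827565
r₁ = λ·B[:,0] = (+0.92680,+0.01695,+0.37518); r₂ = λ·B[:,1] = (-0.20531,+0.85937,+0.46834)
r₃ = r₁×r₂ = (-0.31448,-0.51108,+0.79994); SVD([r₁ r₂ r₃]) → R = UVᵀ:
  R  [+0.92680 -0.20531 -0.31448]
  R  [+0.01695 +0.85937 -0.51108]
  R  [+0.37518 +0.46834 +0.79994]
t = (+0.00542, +0.02713, +0.82757) m
tr R = 2.586100; θ = arccos((tr R − 1)/2) = 0.654997 rad = 37.529°
axis k = ((R−Rᵀ)₃₂, (R−Rᵀ)₁₃, (R−Rᵀ)₂₁) / (2 sinθ) = (+0.803910, -0.566081, +0.182431)
rvec = θ·k = (+0.526559, -0.370781, +0.119492)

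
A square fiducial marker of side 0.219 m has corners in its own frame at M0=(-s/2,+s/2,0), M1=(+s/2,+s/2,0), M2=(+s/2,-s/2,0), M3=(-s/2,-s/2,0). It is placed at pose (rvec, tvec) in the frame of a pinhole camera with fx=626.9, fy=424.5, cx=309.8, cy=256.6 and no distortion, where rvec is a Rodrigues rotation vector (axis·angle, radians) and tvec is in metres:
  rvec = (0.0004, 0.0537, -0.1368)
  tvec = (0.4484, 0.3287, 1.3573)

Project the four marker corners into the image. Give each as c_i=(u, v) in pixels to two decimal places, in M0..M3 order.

Intrinsics K: fx=626.9, fy=424.5, cx=309.8, cy=256.6
Marker side s = 0.219 m; corners in marker frame (Z=0):
  M0 = (-0.1095, +0.1095, 0)
  M1 = (+0.1095, +0.1095, 0)
  M2 = (+0.1095, -0.1095, 0)
  M3 = (-0.1095, -0.1095, 0)
rvec = (0.0004, 0.0537, -0.1368), |rvec| = θ = 0.14696 rad = 8.420°
Rodrigues: sinθ=0.14643, 1−cosθ=0.01078; R = I + sinθ·[k]× + (1−cosθ)·[k]×²:
    [+0.98922 +0.13632 +0.05348]
    [-0.13630 +0.99066 -0.00407]
    [-0.05353 -0.00327 +0.99856]
t = (0.4484, 0.3287, 1.3573) m
M0: Pc = R·M0+t = (+0.35501, +0.45210, +1.36280); u = 626.9·(+0.35501)/1.36280 + 309.8 = 473.1060, v = 424.5·(+0.45210)/1.36280 + 256.6 = 397.4252
M1: Pc = R·M1+t = (+0.57165, +0.42225, +1.35108); u = 626.9·(+0.57165)/1.35108 + 309.8 = 575.0435, v = 424.5·(+0.42225)/1.35108 + 256.6 = 389.2689
M2: Pc = R·M2+t = (+0.54179, +0.20530, +1.35180); u = 626.9·(+0.54179)/1.35180 + 309.8 = 561.0583, v = 424.5·(+0.20530)/1.35180 + 256.6 = 321.0691
M3: Pc = R·M3+t = (+0.32515, +0.23515, +1.36352); u = 626.9·(+0.32515)/1.36352 + 309.8 = 459.2945, v = 424.5·(+0.23515)/1.36352 + 256.6 = 329.8076

c0=(473.11, 397.43) c1=(575.04, 389.27) c2=(561.06, 321.07) c3=(459.29, 329.81)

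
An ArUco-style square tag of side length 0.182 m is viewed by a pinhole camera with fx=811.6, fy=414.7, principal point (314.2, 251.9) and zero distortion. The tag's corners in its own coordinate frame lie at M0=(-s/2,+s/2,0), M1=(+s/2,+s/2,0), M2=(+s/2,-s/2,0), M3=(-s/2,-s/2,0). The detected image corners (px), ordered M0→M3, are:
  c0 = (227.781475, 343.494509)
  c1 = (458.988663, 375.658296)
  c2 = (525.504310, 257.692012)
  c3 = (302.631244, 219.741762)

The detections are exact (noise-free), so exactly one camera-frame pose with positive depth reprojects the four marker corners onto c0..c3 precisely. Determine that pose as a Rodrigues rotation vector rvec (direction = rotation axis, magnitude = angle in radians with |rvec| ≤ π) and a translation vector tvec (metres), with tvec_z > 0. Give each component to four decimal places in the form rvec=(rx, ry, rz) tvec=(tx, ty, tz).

Intrinsics K: fx=811.6, fy=414.7, cx=314.2, cy=251.9
Marker side s = 0.182 m; corners in marker frame (Z=0):
  M0 = (-0.0910, +0.0910, 0)
  M1 = (+0.0910, +0.0910, 0)
  M2 = (+0.0910, -0.0910, 0)
  M3 = (-0.0910, -0.0910, 0)
Detected image corners:
  c0 = (227.781475, 343.494509) px
  c1 = (458.988663, 375.658296) px
  c2 = (525.504310, 257.692012) px
  c3 = (302.631244, 219.741762) px
Planar DLT: solve 8×8 A·h = b for H (H[2,2]=1):
  H  [+1358.94339 -429.36318 +382.12653]
  H  [+281.00827 +630.76900 +299.01290]
  H  [+0.29493 -0.10987 +1.00000]
B = K⁻¹H; ‖b₁‖=1.664255, ‖b₂‖=1.664255; λ = 2/(‖b₁‖+‖b₂‖) = 0.600869, sign → tz>0 ⇒ λ=+0.600869
r₁ = λ·B[:,0] = (+0.93749,+0.29951,+0.17722); r₂ = λ·B[:,1] = (-0.29232,+0.95404,-0.06602)
r₃ = r₁×r₂ = (-0.18884,+0.01009,+0.98196); SVD([r₁ r₂ r₃]) → R = UVᵀ:
  R  [+0.93749 -0.29232 -0.18884]
  R  [+0.29951 +0.95404 +0.01009]
  R  [+0.17722 -0.06602 +0.98196]
t = (+0.05029, +0.06826, +0.60087) m
tr R = 2.873483; θ = arccos((tr R − 1)/2) = 0.357595 rad = 20.489°
axis k = ((R−Rᵀ)₃₂, (R−Rᵀ)₁₃, (R−Rᵀ)₂₁) / (2 sinθ) = (-0.108715, -0.522911, +0.845426)
rvec = θ·k = (-0.038876, -0.186990, +0.302320)

rvec=(-0.0389, -0.1870, 0.3023) tvec=(0.0503, 0.0683, 0.6009)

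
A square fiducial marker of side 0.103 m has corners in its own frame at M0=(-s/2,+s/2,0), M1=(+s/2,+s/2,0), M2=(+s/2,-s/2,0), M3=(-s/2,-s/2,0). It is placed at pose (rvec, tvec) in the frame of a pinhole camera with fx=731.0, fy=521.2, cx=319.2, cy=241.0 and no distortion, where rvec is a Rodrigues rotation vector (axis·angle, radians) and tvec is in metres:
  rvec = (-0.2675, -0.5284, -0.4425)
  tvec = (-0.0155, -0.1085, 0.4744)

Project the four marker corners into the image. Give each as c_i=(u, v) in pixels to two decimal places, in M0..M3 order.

c0=(267.57, 186.16) c1=(390.87, 155.90) c2=(319.30, 66.16) c3=(190.95, 84.54)

Intrinsics K: fx=731.0, fy=521.2, cx=319.2, cy=241.0
Marker side s = 0.103 m; corners in marker frame (Z=0):
  M0 = (-0.0515, +0.0515, 0)
  M1 = (+0.0515, +0.0515, 0)
  M2 = (+0.0515, -0.0515, 0)
  M3 = (-0.0515, -0.0515, 0)
rvec = (-0.2675, -0.5284, -0.4425), |rvec| = θ = 0.73930 rad = 42.359°
Rodrigues: sinθ=0.67377, 1−cosθ=0.26106; R = I + sinθ·[k]× + (1−cosθ)·[k]×²:
    [+0.77312 +0.47079 -0.42503]
    [-0.33577 +0.87230 +0.35547]
    [+0.53810 -0.13211 +0.83246]
t = (-0.0155, -0.1085, 0.4744) m
M0: Pc = R·M0+t = (-0.03107, -0.04628, +0.43988); u = 731.0·(-0.03107)/0.43988 + 319.2 = 267.5682, v = 521.2·(-0.04628)/0.43988 + 241.0 = 186.1592
M1: Pc = R·M1+t = (+0.04856, -0.08087, +0.49531); u = 731.0·(+0.04856)/0.49531 + 319.2 = 390.8689, v = 521.2·(-0.08087)/0.49531 + 241.0 = 155.9041
M2: Pc = R·M2+t = (+0.00007, -0.17072, +0.50892); u = 731.0·(+0.00007)/0.50892 + 319.2 = 319.3002, v = 521.2·(-0.17072)/0.50892 + 241.0 = 66.1641
M3: Pc = R·M3+t = (-0.07956, -0.13613, +0.45349); u = 731.0·(-0.07956)/0.45349 + 319.2 = 190.9523, v = 521.2·(-0.13613)/0.45349 + 241.0 = 84.5435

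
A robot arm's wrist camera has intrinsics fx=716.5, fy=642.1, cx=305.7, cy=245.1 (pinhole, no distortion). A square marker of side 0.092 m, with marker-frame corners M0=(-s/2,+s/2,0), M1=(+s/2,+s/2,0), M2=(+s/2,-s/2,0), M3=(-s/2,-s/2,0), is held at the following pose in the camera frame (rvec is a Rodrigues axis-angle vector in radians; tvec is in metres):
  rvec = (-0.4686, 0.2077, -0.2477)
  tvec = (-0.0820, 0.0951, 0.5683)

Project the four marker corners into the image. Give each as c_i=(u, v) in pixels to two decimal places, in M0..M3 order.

c0=(154.09, 416.63) c1=(266.27, 389.90) c2=(248.04, 291.79) c3=(144.37, 318.71)

Intrinsics K: fx=716.5, fy=642.1, cx=305.7, cy=245.1
Marker side s = 0.092 m; corners in marker frame (Z=0):
  M0 = (-0.0460, +0.0460, 0)
  M1 = (+0.0460, +0.0460, 0)
  M2 = (+0.0460, -0.0460, 0)
  M3 = (-0.0460, -0.0460, 0)
rvec = (-0.4686, 0.2077, -0.2477), |rvec| = θ = 0.56928 rad = 32.617°
Rodrigues: sinθ=0.53903, 1−cosθ=0.15771; R = I + sinθ·[k]× + (1−cosθ)·[k]×²:
    [+0.94915 +0.18717 +0.25315]
    [-0.28190 +0.86328 +0.41866]
    [-0.14018 -0.46873 +0.87215]
t = (-0.0820, 0.0951, 0.5683) m
M0: Pc = R·M0+t = (-0.11705, +0.14778, +0.55319); u = 716.5·(-0.11705)/0.55319 + 305.7 = 154.0929, v = 642.1·(+0.14778)/0.55319 + 245.1 = 416.6308
M1: Pc = R·M1+t = (-0.02973, +0.12184, +0.54029); u = 716.5·(-0.02973)/0.54029 + 305.7 = 266.2749, v = 642.1·(+0.12184)/0.54029 + 245.1 = 389.9032
M2: Pc = R·M2+t = (-0.04695, +0.04242, +0.58341); u = 716.5·(-0.04695)/0.58341 + 305.7 = 248.0411, v = 642.1·(+0.04242)/0.58341 + 245.1 = 291.7889
M3: Pc = R·M3+t = (-0.13427, +0.06836, +0.59631); u = 716.5·(-0.13427)/0.59631 + 305.7 = 144.3661, v = 642.1·(+0.06836)/0.59631 + 245.1 = 318.7055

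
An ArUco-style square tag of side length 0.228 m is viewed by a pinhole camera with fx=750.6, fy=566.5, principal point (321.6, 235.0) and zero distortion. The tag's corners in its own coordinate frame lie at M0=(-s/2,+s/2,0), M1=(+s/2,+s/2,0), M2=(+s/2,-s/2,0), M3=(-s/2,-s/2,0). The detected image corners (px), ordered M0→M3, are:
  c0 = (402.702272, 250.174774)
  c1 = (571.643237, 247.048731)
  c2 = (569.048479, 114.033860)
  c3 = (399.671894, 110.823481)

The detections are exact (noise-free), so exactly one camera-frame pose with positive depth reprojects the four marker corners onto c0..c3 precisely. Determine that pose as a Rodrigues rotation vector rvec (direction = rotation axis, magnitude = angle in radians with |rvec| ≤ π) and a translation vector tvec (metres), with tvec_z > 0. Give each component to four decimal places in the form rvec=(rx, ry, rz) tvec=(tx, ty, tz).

Intrinsics K: fx=750.6, fy=566.5, cx=321.6, cy=235.0
Marker side s = 0.228 m; corners in marker frame (Z=0):
  M0 = (-0.1140, +0.1140, 0)
  M1 = (+0.1140, +0.1140, 0)
  M2 = (+0.1140, -0.1140, 0)
  M3 = (-0.1140, -0.1140, 0)
Detected image corners:
  c0 = (402.702272, 250.174774) px
  c1 = (571.643237, 247.048731) px
  c2 = (569.048479, 114.033860) px
  c3 = (399.671894, 110.823481) px
Planar DLT: solve 8×8 A·h = b for H (H[2,2]=1):
  H  [+841.05435 +16.15201 +487.73540]
  H  [+37.01134 +598.39738 +180.58204]
  H  [+0.20407 +0.00790 +1.00000]
B = K⁻¹H; ‖b₁‖=1.053214, ‖b₂‖=1.053214; λ = 2/(‖b₁‖+‖b₂‖) = 0.949475, sign → tz>0 ⇒ λ=+0.949475
r₁ = λ·B[:,0] = (+0.98088,-0.01834,+0.19376); r₂ = λ·B[:,1] = (+0.01722,+0.99982,+0.00750)
r₃ = r₁×r₂ = (-0.19386,-0.00402,+0.98102); SVD([r₁ r₂ r₃]) → R = UVᵀ:
  R  [+0.98088 +0.01722 -0.19386]
  R  [-0.01834 +0.99982 -0.00402]
  R  [+0.19376 +0.00750 +0.98102]
t = (+0.21015, -0.09121, +0.94947) m
tr R = 2.961721; θ = arccos((tr R − 1)/2) = 0.195963 rad = 11.228°
axis k = ((R−Rᵀ)₃₂, (R−Rᵀ)₁₃, (R−Rᵀ)₂₁) / (2 sinθ) = (+0.029597, -0.995382, -0.091319)
rvec = θ·k = (+0.005800, -0.195058, -0.017895)

rvec=(0.0058, -0.1951, -0.0179) tvec=(0.2102, -0.0912, 0.9495)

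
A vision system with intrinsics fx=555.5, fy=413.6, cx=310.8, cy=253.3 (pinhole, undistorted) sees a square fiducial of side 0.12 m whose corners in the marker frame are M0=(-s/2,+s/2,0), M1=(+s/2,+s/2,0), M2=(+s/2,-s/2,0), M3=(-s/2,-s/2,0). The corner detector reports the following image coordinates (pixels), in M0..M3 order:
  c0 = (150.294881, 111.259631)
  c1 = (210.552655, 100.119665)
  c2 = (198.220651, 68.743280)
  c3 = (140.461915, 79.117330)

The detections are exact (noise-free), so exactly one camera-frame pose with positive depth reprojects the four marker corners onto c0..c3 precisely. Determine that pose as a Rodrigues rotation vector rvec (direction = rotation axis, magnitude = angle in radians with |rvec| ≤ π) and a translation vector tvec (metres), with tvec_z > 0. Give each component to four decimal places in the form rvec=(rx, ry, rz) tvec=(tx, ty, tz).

Intrinsics K: fx=555.5, fy=413.6, cx=310.8, cy=253.3
Marker side s = 0.12 m; corners in marker frame (Z=0):
  M0 = (-0.0600, +0.0600, 0)
  M1 = (+0.0600, +0.0600, 0)
  M2 = (+0.0600, -0.0600, 0)
  M3 = (-0.0600, -0.0600, 0)
Detected image corners:
  c0 = (150.294881, 111.259631) px
  c1 = (210.552655, 100.119665) px
  c2 = (198.220651, 68.743280) px
  c3 = (140.461915, 79.117330) px
Planar DLT: solve 8×8 A·h = b for H (H[2,2]=1):
  H  [+504.89539 +28.16727 +174.89594]
  H  [-82.69534 +231.65920 +89.43531]
  H  [+0.07656 -0.36730 +1.00000]
B = K⁻¹H; ‖b₁‖=0.903802, ‖b₂‖=0.903802; λ = 2/(‖b₁‖+‖b₂‖) = 1.106438, sign → tz>0 ⇒ λ=+1.106438
r₁ = λ·B[:,0] = (+0.95825,-0.27310,+0.08471); r₂ = λ·B[:,1] = (+0.28348,+0.86861,-0.40640)
r₃ = r₁×r₂ = (+0.03741,+0.41344,+0.90976); SVD([r₁ r₂ r₃]) → R = UVᵀ:
  R  [+0.95825 +0.28348 +0.03741]
  R  [-0.27310 +0.86861 +0.41344]
  R  [+0.08471 -0.40640 +0.90976]
t = (-0.27069, -0.43836, +1.10644) m
tr R = 2.736619; θ = arccos((tr R − 1)/2) = 0.519013 rad = 29.737°
axis k = ((R−Rᵀ)₃₂, (R−Rᵀ)₁₃, (R−Rᵀ)₂₁) / (2 sinθ) = (-0.826412, -0.047685, -0.561044)
rvec = θ·k = (-0.428918, -0.024749, -0.291189)

rvec=(-0.4289, -0.0247, -0.2912) tvec=(-0.2707, -0.4384, 1.1064)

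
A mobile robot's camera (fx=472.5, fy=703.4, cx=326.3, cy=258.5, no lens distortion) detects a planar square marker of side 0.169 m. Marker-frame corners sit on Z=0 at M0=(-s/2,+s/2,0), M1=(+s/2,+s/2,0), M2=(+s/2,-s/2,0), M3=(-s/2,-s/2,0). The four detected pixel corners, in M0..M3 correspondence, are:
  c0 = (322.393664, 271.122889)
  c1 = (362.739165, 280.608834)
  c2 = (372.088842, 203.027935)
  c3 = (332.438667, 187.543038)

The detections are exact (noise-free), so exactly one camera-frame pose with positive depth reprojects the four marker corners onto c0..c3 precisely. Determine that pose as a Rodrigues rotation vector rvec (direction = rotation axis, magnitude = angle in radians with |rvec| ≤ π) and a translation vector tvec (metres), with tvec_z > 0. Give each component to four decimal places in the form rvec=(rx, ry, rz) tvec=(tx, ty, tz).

Intrinsics K: fx=472.5, fy=703.4, cx=326.3, cy=258.5
Marker side s = 0.169 m; corners in marker frame (Z=0):
  M0 = (-0.0845, +0.0845, 0)
  M1 = (+0.0845, +0.0845, 0)
  M2 = (+0.0845, -0.0845, 0)
  M3 = (-0.0845, -0.0845, 0)
Detected image corners:
  c0 = (322.393664, 271.122889) px
  c1 = (362.739165, 280.608834) px
  c2 = (372.088842, 203.027935) px
  c3 = (332.438667, 187.543038) px
Planar DLT: solve 8×8 A·h = b for H (H[2,2]=1):
  H  [+389.51112 -55.98612 +348.15696]
  H  [+177.50836 +477.04097 +235.82066]
  H  [+0.43993 +0.00379 +1.00000]
B = K⁻¹H; ‖b₁‖=0.687560, ‖b₂‖=0.687560; λ = 2/(‖b₁‖+‖b₂‖) = 1.454419, sign → tz>0 ⇒ λ=+1.454419
r₁ = λ·B[:,0] = (+0.75711,+0.13189,+0.63984); r₂ = λ·B[:,1] = (-0.17614,+0.98435,+0.00552)
r₃ = r₁×r₂ = (-0.62909,-0.11688,+0.76849); SVD([r₁ r₂ r₃]) → R = UVᵀ:
  R  [+0.75711 -0.17614 -0.62909]
  R  [+0.13189 +0.98435 -0.11688]
  R  [+0.63984 +0.00552 +0.76849]
t = (+0.06728, -0.04689, +1.45442) m
tr R = 2.509949; θ = arccos((tr R − 1)/2) = 0.715181 rad = 40.977°
axis k = ((R−Rᵀ)₃₂, (R−Rᵀ)₁₃, (R−Rᵀ)₂₁) / (2 sinθ) = (+0.093327, -0.967536, +0.234872)
rvec = θ·k = (+0.066746, -0.691963, +0.167976)

rvec=(0.0667, -0.6920, 0.1680) tvec=(0.0673, -0.0469, 1.4544)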